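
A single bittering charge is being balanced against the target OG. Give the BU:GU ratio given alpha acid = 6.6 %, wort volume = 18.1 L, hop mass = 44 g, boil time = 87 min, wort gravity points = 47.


U = 1.65·0.000125^(GP/1000)·(1−e^(−0.04t))/4.15;  IBU = (α/100)·m·U·1000/V;  BU:GU = IBU/GP
U = 1.65·0.000125^(47/1000)·(1−e^(−0.04·87))/4.15 = 0.2526
IBU = (6.6/100)·44·0.2526·1000/18.1 = 40.5246
BU:GU = 40.5246/47

0.8622


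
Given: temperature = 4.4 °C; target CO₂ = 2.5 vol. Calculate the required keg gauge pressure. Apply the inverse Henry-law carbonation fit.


psi = vols/(0.01821 + 0.09011·e^(−0.04·T)) − 14.695
psi = 2.5/(0.01821 + 0.09011·e^(−0.04·4.4)) − 14.695

11.9637 psi


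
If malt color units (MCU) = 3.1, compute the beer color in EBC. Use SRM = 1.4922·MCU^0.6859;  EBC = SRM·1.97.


SRM = 1.4922·3.1^0.6859 = 3.2423
EBC = 3.2423·1.97

6.3873 EBC


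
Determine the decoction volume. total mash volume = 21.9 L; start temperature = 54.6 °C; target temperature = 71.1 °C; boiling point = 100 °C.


V_dec = V_total·(T_target − T_start)/(T_boil − T_start)
V_dec = 21.9·(71.1 − 54.6)/(100 − 54.6)

7.9593 L


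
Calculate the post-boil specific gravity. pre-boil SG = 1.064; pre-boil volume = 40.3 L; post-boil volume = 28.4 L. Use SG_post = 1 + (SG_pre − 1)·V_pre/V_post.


pts_pre = (1.064 − 1)·1000 = 64.0000
pts_post = 64.0000·40.3/28.4 = 90.8169
SG_post = 1 + 90.8169/1000

1.0908


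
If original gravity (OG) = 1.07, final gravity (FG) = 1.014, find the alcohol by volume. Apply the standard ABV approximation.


ABV = (OG − FG) · 131.25
ABV = (1.07 − 1.014) · 131.25

7.3500 % ABV


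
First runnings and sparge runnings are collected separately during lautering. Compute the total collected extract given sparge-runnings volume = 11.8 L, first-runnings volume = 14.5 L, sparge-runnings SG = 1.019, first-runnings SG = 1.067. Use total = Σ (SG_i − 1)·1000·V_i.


first = (1.067 − 1)·1000·14.5 = 971.5000
sparge = (1.019 − 1)·1000·11.8 = 224.2000
total = 971.5000 + 224.2000

1195.7000 gravity·L


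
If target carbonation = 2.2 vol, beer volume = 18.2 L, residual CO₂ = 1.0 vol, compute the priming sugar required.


sugar = (target − residual)·4.0·V
sugar = (2.2 − 1.0)·4.0·18.2

87.3600 g


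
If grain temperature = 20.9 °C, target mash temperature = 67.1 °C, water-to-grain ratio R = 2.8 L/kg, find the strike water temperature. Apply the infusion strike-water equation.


T_strike = (0.41/R)·(T_mash − T_grain) + T_mash
T_strike = (0.41/2.8)·(67.1 − 20.9) + 67.1

73.8650 °C


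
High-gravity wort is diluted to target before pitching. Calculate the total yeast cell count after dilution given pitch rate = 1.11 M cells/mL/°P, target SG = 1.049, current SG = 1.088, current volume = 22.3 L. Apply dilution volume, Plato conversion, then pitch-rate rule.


V_w = V·((SG_c−1)/(SG_t−1)−1);  °P = 259 − 259/SG_t;  cells = rate·(V+V_w)·°P
V_w = 22.3·((1.088−1)/(1.049−1)−1) = 17.7490
V_final = 22.3 + 17.7490 = 40.0490
°P = 259 − 259/1.049 = 12.0982
cells = 1.11·40.0490·12.0982

537.8173 billion cells


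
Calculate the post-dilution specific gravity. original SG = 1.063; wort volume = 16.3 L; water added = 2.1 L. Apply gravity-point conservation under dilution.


SG_new = 1 + (SG_old − 1)·V_old/(V_old + V_water)
pts = (1.063 − 1)·1000·16.3/(16.3 + 2.1) = 55.8098
SG_new = 1 + 55.8098/1000

1.0558


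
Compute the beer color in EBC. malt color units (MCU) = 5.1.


SRM = 1.4922·MCU^0.6859;  EBC = SRM·1.97
SRM = 1.4922·5.1^0.6859 = 4.5619
EBC = 4.5619·1.97

8.9870 EBC


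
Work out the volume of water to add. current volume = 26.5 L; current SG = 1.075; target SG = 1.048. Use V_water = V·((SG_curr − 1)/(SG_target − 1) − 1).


V_water = 26.5·((1.075 − 1)/(1.048 − 1) − 1)

14.9062 L


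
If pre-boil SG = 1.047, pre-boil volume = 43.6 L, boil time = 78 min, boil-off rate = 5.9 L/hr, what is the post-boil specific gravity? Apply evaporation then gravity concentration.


V_post = V_pre − rate·(t/60);  SG_post = 1 + (SG_pre−1)·V_pre/V_post
V_post = 43.6 − 5.9·(78/60) = 35.9300
SG_post = 1 + (1.047 − 1)·43.6/35.9300

1.0570


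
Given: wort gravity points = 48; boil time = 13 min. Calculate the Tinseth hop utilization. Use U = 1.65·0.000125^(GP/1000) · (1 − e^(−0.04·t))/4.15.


bigness = 1.65·0.000125^(48/1000) = 1.0719
boil_factor = (1 − e^(−0.04·13))/4.15 = 0.0977
U = 1.0719 · 0.0977

0.1047


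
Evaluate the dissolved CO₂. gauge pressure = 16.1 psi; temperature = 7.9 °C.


vols = (P + 14.695)·(0.01821 + 0.09011·e^(−0.04·T))
vols = (16.1 + 14.695)·(0.01821 + 0.09011·e^(−0.04·7.9))

2.5839 volumes


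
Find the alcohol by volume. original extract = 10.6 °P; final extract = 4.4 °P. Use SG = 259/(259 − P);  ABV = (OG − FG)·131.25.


OG = 259/(259 − 10.6) = 1.0427
FG = 259/(259 − 4.4) = 1.0173
ABV = (1.0427 − 1.0173)·131.25

3.3326 % ABV


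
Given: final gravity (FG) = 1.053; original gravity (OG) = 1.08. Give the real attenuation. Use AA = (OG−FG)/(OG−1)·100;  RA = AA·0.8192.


AA = (1.08 − 1.053)/(1.08 − 1)·100 = 33.7500
RA = 33.7500·0.8192

27.6480 %


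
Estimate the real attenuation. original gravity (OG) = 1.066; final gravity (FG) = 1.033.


AA = (OG−FG)/(OG−1)·100;  RA = AA·0.8192
AA = (1.066 − 1.033)/(1.066 − 1)·100 = 50.0000
RA = 50.0000·0.8192

40.9600 %


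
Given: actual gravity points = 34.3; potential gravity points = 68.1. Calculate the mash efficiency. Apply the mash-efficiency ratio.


efficiency = actual / potential × 100
efficiency = 34.3 / 68.1 × 100

50.3671 %


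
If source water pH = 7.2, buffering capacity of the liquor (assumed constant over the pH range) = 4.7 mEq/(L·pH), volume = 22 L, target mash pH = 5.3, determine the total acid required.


acid = buffering capacity · (pH_source − pH_target) · V
acid = 4.7 · (7.2 − 5.3) · 22

196.4600 mEq


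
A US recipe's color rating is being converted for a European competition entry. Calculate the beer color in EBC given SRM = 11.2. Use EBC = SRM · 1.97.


EBC = 11.2 · 1.97

22.0640 EBC


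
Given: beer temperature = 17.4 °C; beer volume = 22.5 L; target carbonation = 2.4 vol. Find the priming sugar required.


residual = 14.695·(0.01821 + 0.09011·e^(−0.04·T));  sugar = (target − residual)·4.0·V
residual = 14.695·(0.01821 + 0.09011·e^(−0.04·17.4)) = 0.9278
sugar = (2.4 − 0.9278)·4.0·22.5

132.4986 g


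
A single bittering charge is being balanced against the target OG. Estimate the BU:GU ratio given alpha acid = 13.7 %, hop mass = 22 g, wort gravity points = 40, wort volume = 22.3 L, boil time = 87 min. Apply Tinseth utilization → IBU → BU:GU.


U = 1.65·0.000125^(GP/1000)·(1−e^(−0.04t))/4.15;  IBU = (α/100)·m·U·1000/V;  BU:GU = IBU/GP
U = 1.65·0.000125^(40/1000)·(1−e^(−0.04·87))/4.15 = 0.2690
IBU = (13.7/100)·22·0.2690·1000/22.3 = 36.3547
BU:GU = 36.3547/40

0.9089


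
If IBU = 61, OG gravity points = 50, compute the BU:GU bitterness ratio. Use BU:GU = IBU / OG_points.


BU:GU = 61 / 50

1.2200


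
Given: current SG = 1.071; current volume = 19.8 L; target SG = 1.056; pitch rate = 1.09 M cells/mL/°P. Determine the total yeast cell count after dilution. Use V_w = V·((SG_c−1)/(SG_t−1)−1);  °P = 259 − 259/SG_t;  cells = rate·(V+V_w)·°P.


V_w = 19.8·((1.071−1)/(1.056−1)−1) = 5.3036
V_final = 19.8 + 5.3036 = 25.1036
°P = 259 − 259/1.056 = 13.7348
cells = 1.09·25.1036·13.7348

375.8252 billion cells


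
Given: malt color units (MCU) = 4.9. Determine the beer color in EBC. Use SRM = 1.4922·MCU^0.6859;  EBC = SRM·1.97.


SRM = 1.4922·4.9^0.6859 = 4.4385
EBC = 4.4385·1.97

8.7438 EBC


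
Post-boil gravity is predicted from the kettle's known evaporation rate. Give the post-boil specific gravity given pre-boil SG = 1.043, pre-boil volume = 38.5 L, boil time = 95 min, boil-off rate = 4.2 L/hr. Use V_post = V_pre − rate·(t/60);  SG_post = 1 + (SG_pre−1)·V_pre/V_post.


V_post = 38.5 − 4.2·(95/60) = 31.8500
SG_post = 1 + (1.043 − 1)·38.5/31.8500

1.0520


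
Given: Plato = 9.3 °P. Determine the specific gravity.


SG = 259/(259 − P)
SG = 259/(259 − 9.3)

1.0372


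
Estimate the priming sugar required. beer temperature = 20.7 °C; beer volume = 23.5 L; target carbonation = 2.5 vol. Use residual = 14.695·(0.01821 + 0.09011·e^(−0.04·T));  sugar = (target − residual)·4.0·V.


residual = 14.695·(0.01821 + 0.09011·e^(−0.04·20.7)) = 0.8462
sugar = (2.5 − 0.8462)·4.0·23.5

155.4615 g


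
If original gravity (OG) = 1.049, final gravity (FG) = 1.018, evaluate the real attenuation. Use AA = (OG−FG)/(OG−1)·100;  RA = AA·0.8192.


AA = (1.049 − 1.018)/(1.049 − 1)·100 = 63.2653
RA = 63.2653·0.8192

51.8269 %


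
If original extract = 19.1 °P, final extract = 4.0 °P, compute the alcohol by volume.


SG = 259/(259 − P);  ABV = (OG − FG)·131.25
OG = 259/(259 − 19.1) = 1.0796
FG = 259/(259 − 4.0) = 1.0157
ABV = (1.0796 − 1.0157)·131.25

8.3908 % ABV


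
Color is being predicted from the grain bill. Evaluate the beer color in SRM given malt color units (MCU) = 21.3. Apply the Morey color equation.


SRM = 1.4922 · MCU^0.6859
SRM = 1.4922 · 21.3^0.6859

12.1608 SRM


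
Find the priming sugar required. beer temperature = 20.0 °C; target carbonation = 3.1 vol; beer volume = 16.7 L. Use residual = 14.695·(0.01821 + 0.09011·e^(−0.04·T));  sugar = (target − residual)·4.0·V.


residual = 14.695·(0.01821 + 0.09011·e^(−0.04·20.0)) = 0.8626
sugar = (3.1 − 0.8626)·4.0·16.7

149.4595 g


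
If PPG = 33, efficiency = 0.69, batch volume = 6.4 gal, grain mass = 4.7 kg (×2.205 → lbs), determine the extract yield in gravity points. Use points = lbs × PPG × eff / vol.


lbs = 4.7 × 2.205 = 10.3635
points = 10.3635 × 33 × 0.69 / 6.4

36.8714 points


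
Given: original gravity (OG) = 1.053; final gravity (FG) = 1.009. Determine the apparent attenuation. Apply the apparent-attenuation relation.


AA = (OG − FG)/(OG − 1) · 100
AA = (1.053 − 1.009)/(1.053 − 1) · 100

83.0189 %


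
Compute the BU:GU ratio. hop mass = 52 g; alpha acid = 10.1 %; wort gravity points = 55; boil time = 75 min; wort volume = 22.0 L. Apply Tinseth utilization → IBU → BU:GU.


U = 1.65·0.000125^(GP/1000)·(1−e^(−0.04t))/4.15;  IBU = (α/100)·m·U·1000/V;  BU:GU = IBU/GP
U = 1.65·0.000125^(55/1000)·(1−e^(−0.04·75))/4.15 = 0.2305
IBU = (10.1/100)·52·0.2305·1000/22.0 = 55.0160
BU:GU = 55.0160/55

1.0003


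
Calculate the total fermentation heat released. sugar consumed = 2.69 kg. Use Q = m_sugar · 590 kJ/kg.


Q = 2.69 · 590

1587.1000 kJ


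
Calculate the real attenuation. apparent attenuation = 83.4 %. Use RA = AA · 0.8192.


RA = 83.4 · 0.8192

68.3213 %


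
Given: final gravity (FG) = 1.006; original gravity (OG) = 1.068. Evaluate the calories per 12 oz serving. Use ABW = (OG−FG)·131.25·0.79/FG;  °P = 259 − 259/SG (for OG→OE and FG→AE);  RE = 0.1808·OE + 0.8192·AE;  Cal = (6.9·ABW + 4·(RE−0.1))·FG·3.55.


ABW = (1.068 − 1.006)·131.25·0.79/1.006 = 6.3903
OE = 259 − 259/1.068 = 16.4906 °P
AE = 259 − 259/1.006 = 1.5447 °P
RE = 0.1808·16.4906 + 0.8192·1.5447 = 4.2470 °P
Cal = (6.9·6.3903 + 4·(4.2470−0.1))·1.006·3.55

216.7092 kcal


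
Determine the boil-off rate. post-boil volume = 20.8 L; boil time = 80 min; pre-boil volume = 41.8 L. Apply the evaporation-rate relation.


rate = (V_pre − V_post) / (t_min/60)
rate = (41.8 − 20.8) / (80/60)

15.7500 L/hr


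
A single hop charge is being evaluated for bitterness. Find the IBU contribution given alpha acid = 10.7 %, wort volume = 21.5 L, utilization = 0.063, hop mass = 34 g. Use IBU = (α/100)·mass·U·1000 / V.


IBU = (10.7/100)·34·0.063·1000 / 21.5

10.6602 IBU


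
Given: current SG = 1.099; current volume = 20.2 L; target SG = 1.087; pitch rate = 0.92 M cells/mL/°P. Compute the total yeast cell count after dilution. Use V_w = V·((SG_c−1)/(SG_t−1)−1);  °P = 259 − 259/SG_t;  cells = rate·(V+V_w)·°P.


V_w = 20.2·((1.099−1)/(1.087−1)−1) = 2.7862
V_final = 20.2 + 2.7862 = 22.9862
°P = 259 − 259/1.087 = 20.7295
cells = 0.92·22.9862·20.7295

438.3738 billion cells


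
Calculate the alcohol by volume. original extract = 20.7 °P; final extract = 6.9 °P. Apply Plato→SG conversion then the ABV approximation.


SG = 259/(259 − P);  ABV = (OG − FG)·131.25
OG = 259/(259 − 20.7) = 1.0869
FG = 259/(259 − 6.9) = 1.0274
ABV = (1.0869 − 1.0274)·131.25

7.8087 % ABV


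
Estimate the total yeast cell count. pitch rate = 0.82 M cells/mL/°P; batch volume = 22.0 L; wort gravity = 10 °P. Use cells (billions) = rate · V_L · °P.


cells = 0.82 · 22.0 · 10

180.4000 billion cells


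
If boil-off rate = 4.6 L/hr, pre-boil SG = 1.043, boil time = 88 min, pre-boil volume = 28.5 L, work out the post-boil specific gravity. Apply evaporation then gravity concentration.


V_post = V_pre − rate·(t/60);  SG_post = 1 + (SG_pre−1)·V_pre/V_post
V_post = 28.5 − 4.6·(88/60) = 21.7533
SG_post = 1 + (1.043 − 1)·28.5/21.7533

1.0563


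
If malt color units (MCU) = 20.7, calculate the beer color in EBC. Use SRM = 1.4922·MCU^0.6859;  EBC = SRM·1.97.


SRM = 1.4922·20.7^0.6859 = 11.9248
EBC = 11.9248·1.97

23.4919 EBC


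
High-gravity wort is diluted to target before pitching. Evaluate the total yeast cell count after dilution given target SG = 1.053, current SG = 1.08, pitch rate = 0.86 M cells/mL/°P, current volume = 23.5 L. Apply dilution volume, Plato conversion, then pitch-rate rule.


V_w = V·((SG_c−1)/(SG_t−1)−1);  °P = 259 − 259/SG_t;  cells = rate·(V+V_w)·°P
V_w = 23.5·((1.08−1)/(1.053−1)−1) = 11.9717
V_final = 23.5 + 11.9717 = 35.4717
°P = 259 − 259/1.053 = 13.0361
cells = 0.86·35.4717·13.0361

397.6745 billion cells


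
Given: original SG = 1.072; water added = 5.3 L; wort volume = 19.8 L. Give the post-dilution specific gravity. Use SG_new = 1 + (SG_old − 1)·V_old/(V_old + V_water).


pts = (1.072 − 1)·1000·19.8/(19.8 + 5.3) = 56.7968
SG_new = 1 + 56.7968/1000

1.0568


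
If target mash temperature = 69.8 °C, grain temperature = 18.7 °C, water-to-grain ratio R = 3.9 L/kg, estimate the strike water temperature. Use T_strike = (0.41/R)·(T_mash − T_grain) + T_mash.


T_strike = (0.41/3.9)·(69.8 − 18.7) + 69.8

75.1721 °C


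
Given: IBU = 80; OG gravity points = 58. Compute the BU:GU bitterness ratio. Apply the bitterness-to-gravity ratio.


BU:GU = IBU / OG_points
BU:GU = 80 / 58

1.3793


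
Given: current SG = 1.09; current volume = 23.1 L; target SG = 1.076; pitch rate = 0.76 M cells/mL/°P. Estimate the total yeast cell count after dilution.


V_w = V·((SG_c−1)/(SG_t−1)−1);  °P = 259 − 259/SG_t;  cells = rate·(V+V_w)·°P
V_w = 23.1·((1.09−1)/(1.076−1)−1) = 4.2553
V_final = 23.1 + 4.2553 = 27.3553
°P = 259 − 259/1.076 = 18.2937
cells = 0.76·27.3553·18.2937

380.3256 billion cells


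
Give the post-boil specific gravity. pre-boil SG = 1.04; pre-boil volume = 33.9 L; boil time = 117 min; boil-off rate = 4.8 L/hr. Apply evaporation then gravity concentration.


V_post = V_pre − rate·(t/60);  SG_post = 1 + (SG_pre−1)·V_pre/V_post
V_post = 33.9 − 4.8·(117/60) = 24.5400
SG_post = 1 + (1.04 − 1)·33.9/24.5400

1.0553


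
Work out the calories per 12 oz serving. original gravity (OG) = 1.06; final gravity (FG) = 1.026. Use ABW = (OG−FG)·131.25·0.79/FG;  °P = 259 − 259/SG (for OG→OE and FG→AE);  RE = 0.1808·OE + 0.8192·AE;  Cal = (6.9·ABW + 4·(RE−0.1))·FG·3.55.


ABW = (1.06 − 1.026)·131.25·0.79/1.026 = 3.4360
OE = 259 − 259/1.06 = 14.6604 °P
AE = 259 − 259/1.026 = 6.5634 °P
RE = 0.1808·14.6604 + 0.8192·6.5634 = 8.0273 °P
Cal = (6.9·3.4360 + 4·(8.0273−0.1))·1.026·3.55

201.8484 kcal


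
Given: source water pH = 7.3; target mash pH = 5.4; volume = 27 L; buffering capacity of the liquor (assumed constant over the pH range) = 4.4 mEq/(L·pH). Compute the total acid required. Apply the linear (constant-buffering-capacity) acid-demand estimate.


acid = buffering capacity · (pH_source − pH_target) · V
acid = 4.4 · (7.3 − 5.4) · 27

225.7200 mEq


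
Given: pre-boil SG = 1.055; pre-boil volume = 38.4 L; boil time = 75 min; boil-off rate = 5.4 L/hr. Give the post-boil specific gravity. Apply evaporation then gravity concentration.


V_post = V_pre − rate·(t/60);  SG_post = 1 + (SG_pre−1)·V_pre/V_post
V_post = 38.4 − 5.4·(75/60) = 31.6500
SG_post = 1 + (1.055 − 1)·38.4/31.6500

1.0667


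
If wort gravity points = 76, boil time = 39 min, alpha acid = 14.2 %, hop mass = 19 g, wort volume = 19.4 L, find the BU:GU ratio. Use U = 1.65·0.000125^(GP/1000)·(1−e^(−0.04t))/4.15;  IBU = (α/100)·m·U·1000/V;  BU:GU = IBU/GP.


U = 1.65·0.000125^(76/1000)·(1−e^(−0.04·39))/4.15 = 0.1586
IBU = (14.2/100)·19·0.1586·1000/19.4 = 22.0594
BU:GU = 22.0594/76

0.2903


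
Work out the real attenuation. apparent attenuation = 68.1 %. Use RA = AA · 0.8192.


RA = 68.1 · 0.8192

55.7875 %


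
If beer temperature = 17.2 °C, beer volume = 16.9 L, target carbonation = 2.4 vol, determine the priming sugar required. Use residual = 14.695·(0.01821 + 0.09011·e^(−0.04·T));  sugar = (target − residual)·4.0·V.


residual = 14.695·(0.01821 + 0.09011·e^(−0.04·17.2)) = 0.9331
sugar = (2.4 − 0.9331)·4.0·16.9

99.1627 g


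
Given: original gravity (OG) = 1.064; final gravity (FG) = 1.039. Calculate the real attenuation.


AA = (OG−FG)/(OG−1)·100;  RA = AA·0.8192
AA = (1.064 − 1.039)/(1.064 − 1)·100 = 39.0625
RA = 39.0625·0.8192

32.0000 %


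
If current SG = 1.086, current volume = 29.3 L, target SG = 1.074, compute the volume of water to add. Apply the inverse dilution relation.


V_water = V·((SG_curr − 1)/(SG_target − 1) − 1)
V_water = 29.3·((1.086 − 1)/(1.074 − 1) − 1)

4.7514 L


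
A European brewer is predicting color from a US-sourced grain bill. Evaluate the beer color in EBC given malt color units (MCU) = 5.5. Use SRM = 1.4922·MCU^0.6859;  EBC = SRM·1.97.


SRM = 1.4922·5.5^0.6859 = 4.8044
EBC = 4.8044·1.97

9.4647 EBC


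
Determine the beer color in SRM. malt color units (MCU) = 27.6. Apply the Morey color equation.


SRM = 1.4922 · MCU^0.6859
SRM = 1.4922 · 27.6^0.6859

14.5260 SRM


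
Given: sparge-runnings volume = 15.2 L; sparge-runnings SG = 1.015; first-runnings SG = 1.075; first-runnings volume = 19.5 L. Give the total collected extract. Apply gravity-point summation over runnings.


total = Σ (SG_i − 1)·1000·V_i
first = (1.075 − 1)·1000·19.5 = 1462.5000
sparge = (1.015 − 1)·1000·15.2 = 228.0000
total = 1462.5000 + 228.0000

1690.5000 gravity·L


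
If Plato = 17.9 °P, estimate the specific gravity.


SG = 259/(259 − P)
SG = 259/(259 − 17.9)

1.0742


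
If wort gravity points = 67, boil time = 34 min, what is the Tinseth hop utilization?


U = 1.65·0.000125^(GP/1000) · (1 − e^(−0.04·t))/4.15
bigness = 1.65·0.000125^(67/1000) = 0.9036
boil_factor = (1 − e^(−0.04·34))/4.15 = 0.1791
U = 0.9036 · 0.1791

0.1619


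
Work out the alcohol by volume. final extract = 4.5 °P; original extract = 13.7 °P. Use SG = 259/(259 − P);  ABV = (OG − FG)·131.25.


OG = 259/(259 − 13.7) = 1.0558
FG = 259/(259 − 4.5) = 1.0177
ABV = (1.0558 − 1.0177)·131.25

5.0096 % ABV


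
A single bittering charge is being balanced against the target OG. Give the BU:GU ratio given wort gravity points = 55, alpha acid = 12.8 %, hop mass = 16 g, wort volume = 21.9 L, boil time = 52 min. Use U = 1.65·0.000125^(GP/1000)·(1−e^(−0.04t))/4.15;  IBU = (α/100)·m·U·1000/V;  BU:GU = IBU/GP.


U = 1.65·0.000125^(55/1000)·(1−e^(−0.04·52))/4.15 = 0.2122
IBU = (12.8/100)·16·0.2122·1000/21.9 = 19.8470
BU:GU = 19.8470/55

0.3609


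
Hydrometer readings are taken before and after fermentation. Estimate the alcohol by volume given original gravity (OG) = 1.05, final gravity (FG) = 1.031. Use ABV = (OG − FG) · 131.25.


ABV = (1.05 − 1.031) · 131.25

2.4938 % ABV


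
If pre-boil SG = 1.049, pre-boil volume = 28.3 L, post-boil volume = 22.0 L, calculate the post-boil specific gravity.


SG_post = 1 + (SG_pre − 1)·V_pre/V_post
pts_pre = (1.049 − 1)·1000 = 49.0000
pts_post = 49.0000·28.3/22.0 = 63.0318
SG_post = 1 + 63.0318/1000

1.0630


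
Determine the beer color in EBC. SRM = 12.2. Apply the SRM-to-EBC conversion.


EBC = SRM · 1.97
EBC = 12.2 · 1.97

24.0340 EBC


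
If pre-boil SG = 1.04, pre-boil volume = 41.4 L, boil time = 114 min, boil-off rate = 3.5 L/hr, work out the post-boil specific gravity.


V_post = V_pre − rate·(t/60);  SG_post = 1 + (SG_pre−1)·V_pre/V_post
V_post = 41.4 − 3.5·(114/60) = 34.7500
SG_post = 1 + (1.04 − 1)·41.4/34.7500

1.0477


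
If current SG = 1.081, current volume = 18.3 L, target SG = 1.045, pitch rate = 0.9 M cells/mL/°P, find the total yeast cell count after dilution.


V_w = V·((SG_c−1)/(SG_t−1)−1);  °P = 259 − 259/SG_t;  cells = rate·(V+V_w)·°P
V_w = 18.3·((1.081−1)/(1.045−1)−1) = 14.6400
V_final = 18.3 + 14.6400 = 32.9400
°P = 259 − 259/1.045 = 11.1531
cells = 0.9·32.9400·11.1531

330.6451 billion cells


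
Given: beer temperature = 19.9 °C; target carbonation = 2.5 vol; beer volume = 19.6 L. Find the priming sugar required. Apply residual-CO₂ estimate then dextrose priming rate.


residual = 14.695·(0.01821 + 0.09011·e^(−0.04·T));  sugar = (target − residual)·4.0·V
residual = 14.695·(0.01821 + 0.09011·e^(−0.04·19.9)) = 0.8650
sugar = (2.5 − 0.8650)·4.0·19.6

128.1866 g


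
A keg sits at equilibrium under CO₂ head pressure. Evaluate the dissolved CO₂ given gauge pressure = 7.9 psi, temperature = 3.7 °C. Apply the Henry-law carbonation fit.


vols = (P + 14.695)·(0.01821 + 0.09011·e^(−0.04·T))
vols = (7.9 + 14.695)·(0.01821 + 0.09011·e^(−0.04·3.7))

2.1674 volumes


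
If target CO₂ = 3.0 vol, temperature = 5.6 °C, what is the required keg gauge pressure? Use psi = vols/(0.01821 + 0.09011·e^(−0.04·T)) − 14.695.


psi = 3.0/(0.01821 + 0.09011·e^(−0.04·5.6)) − 14.695

18.5510 psi


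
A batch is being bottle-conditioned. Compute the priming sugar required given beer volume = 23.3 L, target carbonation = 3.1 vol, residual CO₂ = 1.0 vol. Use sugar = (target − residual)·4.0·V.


sugar = (3.1 − 1.0)·4.0·23.3

195.7200 g


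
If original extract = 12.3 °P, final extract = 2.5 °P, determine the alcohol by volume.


SG = 259/(259 − P);  ABV = (OG − FG)·131.25
OG = 259/(259 − 12.3) = 1.0499
FG = 259/(259 − 2.5) = 1.0097
ABV = (1.0499 − 1.0097)·131.25

5.2646 % ABV


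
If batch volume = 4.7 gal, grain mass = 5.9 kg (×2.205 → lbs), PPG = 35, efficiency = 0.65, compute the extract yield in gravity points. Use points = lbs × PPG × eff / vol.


lbs = 5.9 × 2.205 = 13.0095
points = 13.0095 × 35 × 0.65 / 4.7

62.9715 points


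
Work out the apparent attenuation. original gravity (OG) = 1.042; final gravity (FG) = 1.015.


AA = (OG − FG)/(OG − 1) · 100
AA = (1.042 − 1.015)/(1.042 − 1) · 100

64.2857 %


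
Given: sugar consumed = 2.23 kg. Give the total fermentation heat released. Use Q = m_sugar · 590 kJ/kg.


Q = 2.23 · 590

1315.7000 kJ


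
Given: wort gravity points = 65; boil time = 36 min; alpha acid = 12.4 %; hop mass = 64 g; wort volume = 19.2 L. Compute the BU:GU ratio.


U = 1.65·0.000125^(GP/1000)·(1−e^(−0.04t))/4.15;  IBU = (α/100)·m·U·1000/V;  BU:GU = IBU/GP
U = 1.65·0.000125^(65/1000)·(1−e^(−0.04·36))/4.15 = 0.1692
IBU = (12.4/100)·64·0.1692·1000/19.2 = 69.9199
BU:GU = 69.9199/65

1.0757


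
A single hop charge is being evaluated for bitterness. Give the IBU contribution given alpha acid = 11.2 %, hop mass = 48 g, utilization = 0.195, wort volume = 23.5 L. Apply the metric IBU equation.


IBU = (α/100)·mass·U·1000 / V
IBU = (11.2/100)·48·0.195·1000 / 23.5

44.6094 IBU


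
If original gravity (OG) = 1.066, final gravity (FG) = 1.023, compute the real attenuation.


AA = (OG−FG)/(OG−1)·100;  RA = AA·0.8192
AA = (1.066 − 1.023)/(1.066 − 1)·100 = 65.1515
RA = 65.1515·0.8192

53.3721 %


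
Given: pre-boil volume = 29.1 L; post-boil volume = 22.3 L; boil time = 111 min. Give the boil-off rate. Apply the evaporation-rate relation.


rate = (V_pre − V_post) / (t_min/60)
rate = (29.1 − 22.3) / (111/60)

3.6757 L/hr


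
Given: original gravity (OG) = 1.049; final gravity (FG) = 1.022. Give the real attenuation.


AA = (OG−FG)/(OG−1)·100;  RA = AA·0.8192
AA = (1.049 − 1.022)/(1.049 − 1)·100 = 55.1020
RA = 55.1020·0.8192

45.1396 %


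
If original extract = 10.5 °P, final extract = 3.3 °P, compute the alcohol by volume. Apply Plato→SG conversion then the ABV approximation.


SG = 259/(259 − P);  ABV = (OG − FG)·131.25
OG = 259/(259 − 10.5) = 1.0423
FG = 259/(259 − 3.3) = 1.0129
ABV = (1.0423 − 1.0129)·131.25

3.8519 % ABV


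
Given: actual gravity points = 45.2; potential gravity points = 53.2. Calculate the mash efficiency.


efficiency = actual / potential × 100
efficiency = 45.2 / 53.2 × 100

84.9624 %


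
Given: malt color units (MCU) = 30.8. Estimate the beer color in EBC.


SRM = 1.4922·MCU^0.6859;  EBC = SRM·1.97
SRM = 1.4922·30.8^0.6859 = 15.6612
EBC = 15.6612·1.97

30.8525 EBC


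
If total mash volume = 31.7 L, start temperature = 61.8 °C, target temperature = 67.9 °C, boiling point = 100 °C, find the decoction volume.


V_dec = V_total·(T_target − T_start)/(T_boil − T_start)
V_dec = 31.7·(67.9 − 61.8)/(100 − 61.8)

5.0620 L


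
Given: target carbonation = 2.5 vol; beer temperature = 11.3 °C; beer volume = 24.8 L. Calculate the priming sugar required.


residual = 14.695·(0.01821 + 0.09011·e^(−0.04·T));  sugar = (target − residual)·4.0·V
residual = 14.695·(0.01821 + 0.09011·e^(−0.04·11.3)) = 1.1102
sugar = (2.5 − 1.1102)·4.0·24.8

137.8647 g


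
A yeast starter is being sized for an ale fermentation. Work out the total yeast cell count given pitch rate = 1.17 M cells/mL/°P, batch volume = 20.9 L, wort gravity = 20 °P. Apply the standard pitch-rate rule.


cells (billions) = rate · V_L · °P
cells = 1.17 · 20.9 · 20

489.0600 billion cells


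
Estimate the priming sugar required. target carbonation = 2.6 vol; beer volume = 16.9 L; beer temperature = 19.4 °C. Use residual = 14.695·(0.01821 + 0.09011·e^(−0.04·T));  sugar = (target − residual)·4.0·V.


residual = 14.695·(0.01821 + 0.09011·e^(−0.04·19.4)) = 0.8770
sugar = (2.6 − 0.8770)·4.0·16.9

116.4725 g


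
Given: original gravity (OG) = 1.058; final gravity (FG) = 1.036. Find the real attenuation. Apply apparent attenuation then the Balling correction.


AA = (OG−FG)/(OG−1)·100;  RA = AA·0.8192
AA = (1.058 − 1.036)/(1.058 − 1)·100 = 37.9310
RA = 37.9310·0.8192

31.0731 %


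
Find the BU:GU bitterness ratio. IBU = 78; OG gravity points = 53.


BU:GU = IBU / OG_points
BU:GU = 78 / 53

1.4717


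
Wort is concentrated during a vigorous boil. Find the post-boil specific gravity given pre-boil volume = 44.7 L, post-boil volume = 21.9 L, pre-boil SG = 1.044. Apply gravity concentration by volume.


SG_post = 1 + (SG_pre − 1)·V_pre/V_post
pts_pre = (1.044 − 1)·1000 = 44.0000
pts_post = 44.0000·44.7/21.9 = 89.8082
SG_post = 1 + 89.8082/1000

1.0898


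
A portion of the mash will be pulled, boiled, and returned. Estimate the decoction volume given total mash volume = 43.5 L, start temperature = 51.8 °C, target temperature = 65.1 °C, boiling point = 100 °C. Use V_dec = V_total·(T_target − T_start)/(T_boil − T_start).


V_dec = 43.5·(65.1 − 51.8)/(100 − 51.8)

12.0031 L


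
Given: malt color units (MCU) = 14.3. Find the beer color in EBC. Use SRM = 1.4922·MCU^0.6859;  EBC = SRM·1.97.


SRM = 1.4922·14.3^0.6859 = 9.2528
EBC = 9.2528·1.97

18.2280 EBC


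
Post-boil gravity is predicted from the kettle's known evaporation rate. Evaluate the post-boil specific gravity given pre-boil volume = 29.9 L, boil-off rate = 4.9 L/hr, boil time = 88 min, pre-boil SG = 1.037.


V_post = V_pre − rate·(t/60);  SG_post = 1 + (SG_pre−1)·V_pre/V_post
V_post = 29.9 − 4.9·(88/60) = 22.7133
SG_post = 1 + (1.037 − 1)·29.9/22.7133

1.0487


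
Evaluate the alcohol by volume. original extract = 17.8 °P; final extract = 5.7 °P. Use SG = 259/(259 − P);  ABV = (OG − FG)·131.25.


OG = 259/(259 − 17.8) = 1.0738
FG = 259/(259 − 5.7) = 1.0225
ABV = (1.0738 − 1.0225)·131.25

6.7324 % ABV


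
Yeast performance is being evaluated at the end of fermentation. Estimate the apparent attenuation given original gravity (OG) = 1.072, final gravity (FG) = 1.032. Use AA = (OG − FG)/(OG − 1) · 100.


AA = (1.072 − 1.032)/(1.072 − 1) · 100

55.5556 %


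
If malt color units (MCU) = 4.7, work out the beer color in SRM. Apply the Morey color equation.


SRM = 1.4922 · MCU^0.6859
SRM = 1.4922 · 4.7^0.6859

4.3134 SRM


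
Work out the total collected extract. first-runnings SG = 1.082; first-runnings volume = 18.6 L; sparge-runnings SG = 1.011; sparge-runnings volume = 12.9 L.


total = Σ (SG_i − 1)·1000·V_i
first = (1.082 − 1)·1000·18.6 = 1525.2000
sparge = (1.011 − 1)·1000·12.9 = 141.9000
total = 1525.2000 + 141.9000

1667.1000 gravity·L


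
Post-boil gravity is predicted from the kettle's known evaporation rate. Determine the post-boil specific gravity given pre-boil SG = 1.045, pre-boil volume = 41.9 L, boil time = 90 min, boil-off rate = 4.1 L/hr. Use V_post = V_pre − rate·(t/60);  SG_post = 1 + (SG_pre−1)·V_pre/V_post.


V_post = 41.9 − 4.1·(90/60) = 35.7500
SG_post = 1 + (1.045 − 1)·41.9/35.7500

1.0527


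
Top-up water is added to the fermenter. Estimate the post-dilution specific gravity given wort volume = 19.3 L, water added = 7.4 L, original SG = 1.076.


SG_new = 1 + (SG_old − 1)·V_old/(V_old + V_water)
pts = (1.076 − 1)·1000·19.3/(19.3 + 7.4) = 54.9363
SG_new = 1 + 54.9363/1000

1.0549


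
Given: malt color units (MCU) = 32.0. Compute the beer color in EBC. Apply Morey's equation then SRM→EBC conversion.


SRM = 1.4922·MCU^0.6859;  EBC = SRM·1.97
SRM = 1.4922·32.0^0.6859 = 16.0772
EBC = 16.0772·1.97

31.6720 EBC


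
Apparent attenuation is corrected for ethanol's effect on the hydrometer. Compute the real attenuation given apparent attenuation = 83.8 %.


RA = AA · 0.8192
RA = 83.8 · 0.8192

68.6490 %


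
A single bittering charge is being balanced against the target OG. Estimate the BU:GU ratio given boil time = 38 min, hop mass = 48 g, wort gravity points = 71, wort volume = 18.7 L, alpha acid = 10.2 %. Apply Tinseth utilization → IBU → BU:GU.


U = 1.65·0.000125^(GP/1000)·(1−e^(−0.04t))/4.15;  IBU = (α/100)·m·U·1000/V;  BU:GU = IBU/GP
U = 1.65·0.000125^(71/1000)·(1−e^(−0.04·38))/4.15 = 0.1641
IBU = (10.2/100)·48·0.1641·1000/18.7 = 42.9663
BU:GU = 42.9663/71

0.6052


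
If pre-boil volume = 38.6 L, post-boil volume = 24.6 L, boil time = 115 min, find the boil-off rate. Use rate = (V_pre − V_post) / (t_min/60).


rate = (38.6 − 24.6) / (115/60)

7.3043 L/hr


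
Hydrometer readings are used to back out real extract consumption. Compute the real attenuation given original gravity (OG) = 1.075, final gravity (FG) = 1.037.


AA = (OG−FG)/(OG−1)·100;  RA = AA·0.8192
AA = (1.075 − 1.037)/(1.075 − 1)·100 = 50.6667
RA = 50.6667·0.8192

41.5061 %


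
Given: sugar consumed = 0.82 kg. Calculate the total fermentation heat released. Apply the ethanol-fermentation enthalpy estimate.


Q = m_sugar · 590 kJ/kg
Q = 0.82 · 590

483.8000 kJ


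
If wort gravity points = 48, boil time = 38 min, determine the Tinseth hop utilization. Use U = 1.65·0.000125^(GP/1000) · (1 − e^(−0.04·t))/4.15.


bigness = 1.65·0.000125^(48/1000) = 1.0719
boil_factor = (1 − e^(−0.04·38))/4.15 = 0.1883
U = 1.0719 · 0.1883

0.2018


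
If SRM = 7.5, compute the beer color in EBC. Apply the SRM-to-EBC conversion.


EBC = SRM · 1.97
EBC = 7.5 · 1.97

14.7750 EBC


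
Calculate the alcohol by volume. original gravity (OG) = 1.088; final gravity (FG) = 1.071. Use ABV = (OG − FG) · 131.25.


ABV = (1.088 − 1.071) · 131.25

2.2313 % ABV


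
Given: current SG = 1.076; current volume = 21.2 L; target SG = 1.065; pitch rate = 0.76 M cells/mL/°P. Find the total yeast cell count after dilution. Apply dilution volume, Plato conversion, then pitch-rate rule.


V_w = V·((SG_c−1)/(SG_t−1)−1);  °P = 259 − 259/SG_t;  cells = rate·(V+V_w)·°P
V_w = 21.2·((1.076−1)/(1.065−1)−1) = 3.5877
V_final = 21.2 + 3.5877 = 24.7877
°P = 259 − 259/1.065 = 15.8075
cells = 0.76·24.7877·15.8075

297.7921 billion cells


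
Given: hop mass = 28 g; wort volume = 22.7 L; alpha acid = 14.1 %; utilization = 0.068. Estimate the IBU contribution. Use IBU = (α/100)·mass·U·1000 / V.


IBU = (14.1/100)·28·0.068·1000 / 22.7

11.8266 IBU


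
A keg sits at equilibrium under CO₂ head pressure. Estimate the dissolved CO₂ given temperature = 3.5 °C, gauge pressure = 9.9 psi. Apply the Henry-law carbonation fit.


vols = (P + 14.695)·(0.01821 + 0.09011·e^(−0.04·T))
vols = (9.9 + 14.695)·(0.01821 + 0.09011·e^(−0.04·3.5))

2.3746 volumes


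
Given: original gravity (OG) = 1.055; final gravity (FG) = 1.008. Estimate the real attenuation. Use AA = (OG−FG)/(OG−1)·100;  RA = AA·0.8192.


AA = (1.055 − 1.008)/(1.055 − 1)·100 = 85.4545
RA = 85.4545·0.8192

70.0044 %


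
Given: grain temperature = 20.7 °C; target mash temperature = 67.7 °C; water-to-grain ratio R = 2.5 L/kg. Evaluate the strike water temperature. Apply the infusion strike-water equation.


T_strike = (0.41/R)·(T_mash − T_grain) + T_mash
T_strike = (0.41/2.5)·(67.7 − 20.7) + 67.7

75.4080 °C


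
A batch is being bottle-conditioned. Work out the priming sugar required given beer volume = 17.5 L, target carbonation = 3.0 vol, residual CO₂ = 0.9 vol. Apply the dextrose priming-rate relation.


sugar = (target − residual)·4.0·V
sugar = (3.0 − 0.9)·4.0·17.5

147.0000 g


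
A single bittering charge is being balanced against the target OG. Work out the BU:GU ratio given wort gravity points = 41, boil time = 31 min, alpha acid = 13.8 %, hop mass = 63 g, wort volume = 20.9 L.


U = 1.65·0.000125^(GP/1000)·(1−e^(−0.04t))/4.15;  IBU = (α/100)·m·U·1000/V;  BU:GU = IBU/GP
U = 1.65·0.000125^(41/1000)·(1−e^(−0.04·31))/4.15 = 0.1955
IBU = (13.8/100)·63·0.1955·1000/20.9 = 81.3050
BU:GU = 81.3050/41

1.9830


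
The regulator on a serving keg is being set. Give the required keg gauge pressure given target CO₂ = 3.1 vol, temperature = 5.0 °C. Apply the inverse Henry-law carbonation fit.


psi = vols/(0.01821 + 0.09011·e^(−0.04·T)) − 14.695
psi = 3.1/(0.01821 + 0.09011·e^(−0.04·5.0)) − 14.695

19.0058 psi


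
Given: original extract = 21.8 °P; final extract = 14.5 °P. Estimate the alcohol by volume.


SG = 259/(259 − P);  ABV = (OG − FG)·131.25
OG = 259/(259 − 21.8) = 1.0919
FG = 259/(259 − 14.5) = 1.0593
ABV = (1.0919 − 1.0593)·131.25

4.2789 % ABV


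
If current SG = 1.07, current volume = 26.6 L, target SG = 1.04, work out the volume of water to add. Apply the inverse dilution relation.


V_water = V·((SG_curr − 1)/(SG_target − 1) − 1)
V_water = 26.6·((1.07 − 1)/(1.04 − 1) − 1)

19.9500 L


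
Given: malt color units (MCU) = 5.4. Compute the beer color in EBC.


SRM = 1.4922·MCU^0.6859;  EBC = SRM·1.97
SRM = 1.4922·5.4^0.6859 = 4.7443
EBC = 4.7443·1.97

9.3464 EBC


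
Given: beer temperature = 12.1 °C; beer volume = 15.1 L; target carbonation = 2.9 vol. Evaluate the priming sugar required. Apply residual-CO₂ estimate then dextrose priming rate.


residual = 14.695·(0.01821 + 0.09011·e^(−0.04·T));  sugar = (target − residual)·4.0·V
residual = 14.695·(0.01821 + 0.09011·e^(−0.04·12.1)) = 1.0837
sugar = (2.9 − 1.0837)·4.0·15.1

109.7047 g


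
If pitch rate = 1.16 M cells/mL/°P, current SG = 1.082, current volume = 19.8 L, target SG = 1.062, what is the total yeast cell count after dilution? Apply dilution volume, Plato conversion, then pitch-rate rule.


V_w = V·((SG_c−1)/(SG_t−1)−1);  °P = 259 − 259/SG_t;  cells = rate·(V+V_w)·°P
V_w = 19.8·((1.082−1)/(1.062−1)−1) = 6.3871
V_final = 19.8 + 6.3871 = 26.1871
°P = 259 − 259/1.062 = 15.1205
cells = 1.16·26.1871·15.1205

459.3167 billion cells


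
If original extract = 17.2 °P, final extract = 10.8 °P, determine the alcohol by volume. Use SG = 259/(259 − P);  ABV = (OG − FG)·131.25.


OG = 259/(259 − 17.2) = 1.0711
FG = 259/(259 − 10.8) = 1.0435
ABV = (1.0711 − 1.0435)·131.25

3.6251 % ABV


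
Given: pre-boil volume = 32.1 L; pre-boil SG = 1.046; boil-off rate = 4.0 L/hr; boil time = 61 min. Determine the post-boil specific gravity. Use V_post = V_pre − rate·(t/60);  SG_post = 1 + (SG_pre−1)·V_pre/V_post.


V_post = 32.1 − 4.0·(61/60) = 28.0333
SG_post = 1 + (1.046 − 1)·32.1/28.0333

1.0527


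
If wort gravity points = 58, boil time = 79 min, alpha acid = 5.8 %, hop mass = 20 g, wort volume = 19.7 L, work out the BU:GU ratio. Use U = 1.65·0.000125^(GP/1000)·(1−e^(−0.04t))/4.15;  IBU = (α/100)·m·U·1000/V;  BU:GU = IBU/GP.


U = 1.65·0.000125^(58/1000)·(1−e^(−0.04·79))/4.15 = 0.2261
IBU = (5.8/100)·20·0.2261·1000/19.7 = 13.3113
BU:GU = 13.3113/58

0.2295


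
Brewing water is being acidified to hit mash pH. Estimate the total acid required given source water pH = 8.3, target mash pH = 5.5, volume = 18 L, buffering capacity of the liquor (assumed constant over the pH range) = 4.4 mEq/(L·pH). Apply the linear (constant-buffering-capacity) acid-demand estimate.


acid = buffering capacity · (pH_source − pH_target) · V
acid = 4.4 · (8.3 − 5.5) · 18

221.7600 mEq


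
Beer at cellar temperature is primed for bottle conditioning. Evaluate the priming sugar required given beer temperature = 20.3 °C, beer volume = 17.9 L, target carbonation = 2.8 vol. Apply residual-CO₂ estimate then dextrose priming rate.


residual = 14.695·(0.01821 + 0.09011·e^(−0.04·T));  sugar = (target − residual)·4.0·V
residual = 14.695·(0.01821 + 0.09011·e^(−0.04·20.3)) = 0.8555
sugar = (2.8 − 0.8555)·4.0·17.9

139.2273 g


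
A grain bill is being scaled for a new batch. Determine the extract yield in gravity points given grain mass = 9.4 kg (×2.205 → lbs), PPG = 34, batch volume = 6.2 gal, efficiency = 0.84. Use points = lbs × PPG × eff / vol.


lbs = 9.4 × 2.205 = 20.7270
points = 20.7270 × 34 × 0.84 / 6.2

95.4779 points


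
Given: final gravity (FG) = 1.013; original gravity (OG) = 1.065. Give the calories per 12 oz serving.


ABW = (OG−FG)·131.25·0.79/FG;  °P = 259 − 259/SG (for OG→OE and FG→AE);  RE = 0.1808·OE + 0.8192·AE;  Cal = (6.9·ABW + 4·(RE−0.1))·FG·3.55
ABW = (1.065 − 1.013)·131.25·0.79/1.013 = 5.3226
OE = 259 − 259/1.065 = 15.8075 °P
AE = 259 − 259/1.013 = 3.3238 °P
RE = 0.1808·15.8075 + 0.8192·3.3238 = 5.5808 °P
Cal = (6.9·5.3226 + 4·(5.5808−0.1))·1.013·3.55

210.9107 kcal
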